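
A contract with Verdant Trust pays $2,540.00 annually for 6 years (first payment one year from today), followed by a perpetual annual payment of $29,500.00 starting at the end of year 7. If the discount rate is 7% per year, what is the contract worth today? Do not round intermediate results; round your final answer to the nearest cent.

$292922.66

PV of 6-year annuity: $2,540.00 × [1 − (1+0.07)^−6] / 0.07 = 12107.01074
Perpetuity value at year 6: $29,500.00 / 0.07 = 421428.57143
PV of perpetuity: 421428.57143 / (1+0.07)^6 = 280815.65147
Total PV = 12107.01074 + 280815.65147 = 292922.66220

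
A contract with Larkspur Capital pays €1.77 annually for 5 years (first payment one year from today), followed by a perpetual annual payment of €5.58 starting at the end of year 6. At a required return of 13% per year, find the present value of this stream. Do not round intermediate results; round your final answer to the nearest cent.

€29.52

PV of 5-year annuity: €1.77 × [1 − (1+0.13)^−5] / 0.13 = 6.22550
Perpetuity value at year 5: €5.58 / 0.13 = 42.92308
PV of perpetuity: 42.92308 / (1+0.13)^5 = 23.29693
Total PV = 6.22550 + 23.29693 = 29.52243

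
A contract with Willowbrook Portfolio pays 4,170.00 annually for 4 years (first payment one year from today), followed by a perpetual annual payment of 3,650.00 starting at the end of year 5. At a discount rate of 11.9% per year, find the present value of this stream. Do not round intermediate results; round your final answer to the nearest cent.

PV of 4-year annuity: 4,170.00 × [1 − (1+0.119)^−4] / 0.119 = 12692.46865
Perpetuity value at year 4: 3,650.00 / 0.119 = 30672.26891
PV of perpetuity: 30672.26891 / (1+0.119)^4 = 19562.55415
Total PV = 12692.46865 + 19562.55415 = 32255.02279

32255.02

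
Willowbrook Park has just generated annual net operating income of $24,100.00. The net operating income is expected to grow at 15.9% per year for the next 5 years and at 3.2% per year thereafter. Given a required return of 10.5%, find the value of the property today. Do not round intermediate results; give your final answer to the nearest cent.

$571853.76

D_1 = 27931.90000
D_2 = 32373.07210
D_3 = 37520.39056
D_4 = 43486.13266
D_5 = 50400.42776
Terminal value at year 5: TV = D_5×(1+g_2)/(r−g_2) = 52013.24145/0.073 = 712510.15678
P_0 = D_1/(1+r)^1 + D_2/(1+r)^2 + D_3/(1+r)^3 + D_4/(1+r)^4 + D_5/(1+r)^5 + TV/(1+r)^5
    = 25277.73756 + 26513.02971 + 27808.68908 + 29167.66574 + 30593.05393 + 432493.58432 = 571853.76034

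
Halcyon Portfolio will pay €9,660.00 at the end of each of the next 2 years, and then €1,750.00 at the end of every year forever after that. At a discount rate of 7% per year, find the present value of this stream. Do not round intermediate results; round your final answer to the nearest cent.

PV of 2-year annuity: €9,660.00 × [1 − (1+0.07)^−2] / 0.07 = 17465.45550
Perpetuity value at year 2: €1,750.00 / 0.07 = 25000.00000
PV of perpetuity: 25000.00000 / (1+0.07)^2 = 21835.96821
Total PV = 17465.45550 + 21835.96821 = 39301.42371

€39301.42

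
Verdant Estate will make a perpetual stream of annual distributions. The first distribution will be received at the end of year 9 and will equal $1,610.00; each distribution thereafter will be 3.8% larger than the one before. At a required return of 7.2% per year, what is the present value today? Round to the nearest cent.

$27151.18

Value at end of year 8: C₁ / (r − g) = $1,610.00 / (0.072 − 0.038) = $47,352.9412
Discount to today: PV = $47,352.9412 / (1 + 0.072)^8 = $47,352.9412 / 1.744047 = $27,151.18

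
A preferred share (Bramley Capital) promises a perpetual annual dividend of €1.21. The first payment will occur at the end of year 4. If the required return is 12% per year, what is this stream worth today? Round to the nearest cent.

€7.18

Value at end of year 3: C / r = €1.21 / 0.12 = €10.0833
Discount to today: PV = €10.0833 / (1 + 0.12)^3 = €10.0833 / 1.404928 = €7.18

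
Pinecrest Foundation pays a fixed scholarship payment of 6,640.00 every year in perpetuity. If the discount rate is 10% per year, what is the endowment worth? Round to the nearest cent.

Level perpetuity: PV = C / r = 6,640.00 / 0.1 = 66,400.00

66400.00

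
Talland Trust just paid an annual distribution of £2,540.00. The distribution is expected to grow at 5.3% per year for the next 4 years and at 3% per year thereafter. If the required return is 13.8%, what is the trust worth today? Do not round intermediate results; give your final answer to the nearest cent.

D_1 = 2674.62000
D_2 = 2816.37486
D_3 = 2965.64273
D_4 = 3122.82179
Terminal value at year 4: TV = D_4×(1+g_2)/(r−g_2) = 3216.50645/0.108 = 29782.46709
P_0 = D_1/(1+r)^1 + D_2/(1+r)^2 + D_3/(1+r)^3 + D_4/(1+r)^4 + TV/(1+r)^4
    = 2350.28120 + 2174.73295 + 2012.29683 + 1861.99347 + 17757.90067 = 26157.20512

£26157.21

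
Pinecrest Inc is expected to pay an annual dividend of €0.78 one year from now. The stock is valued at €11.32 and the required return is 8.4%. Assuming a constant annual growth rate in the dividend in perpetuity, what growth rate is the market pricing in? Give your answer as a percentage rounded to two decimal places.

P = D₁/(r−g) ⇒ g = r − D₁/P = 0.084 − €0.78/€11.32 = 0.015095

1.51%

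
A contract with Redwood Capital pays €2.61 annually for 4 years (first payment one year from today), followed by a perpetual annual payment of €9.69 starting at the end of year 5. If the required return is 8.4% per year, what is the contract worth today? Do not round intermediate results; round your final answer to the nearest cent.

PV of 4-year annuity: €2.61 × [1 − (1+0.084)^−4] / 0.084 = 8.56824
Perpetuity value at year 4: €9.69 / 0.084 = 115.35714
PV of perpetuity: 115.35714 / (1+0.084)^4 = 83.54633
Total PV = 8.56824 + 83.54633 = 92.11457

€92.11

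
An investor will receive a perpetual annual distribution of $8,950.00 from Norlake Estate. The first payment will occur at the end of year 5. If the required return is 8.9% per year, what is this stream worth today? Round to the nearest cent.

Value at end of year 4: C / r = $8,950.00 / 0.089 = $100,561.7978
Discount to today: PV = $100,561.7978 / (1 + 0.089)^4 = $100,561.7978 / 1.406409 = $71,502.55

$71502.55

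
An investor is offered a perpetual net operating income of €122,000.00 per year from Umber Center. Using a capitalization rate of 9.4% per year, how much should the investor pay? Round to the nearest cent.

Level perpetuity: PV = C / r = €122,000.00 / 0.094 = €1,297,872.34

€1297872.34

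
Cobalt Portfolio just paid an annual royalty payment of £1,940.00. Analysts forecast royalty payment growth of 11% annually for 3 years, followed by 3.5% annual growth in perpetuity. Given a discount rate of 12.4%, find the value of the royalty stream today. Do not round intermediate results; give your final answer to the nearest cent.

D_1 = 2153.40000
D_2 = 2390.27400
D_3 = 2653.20414
Terminal value at year 3: TV = D_3×(1+g_2)/(r−g_2) = 2746.06628/0.089 = 30854.67736
P_0 = D_1/(1+r)^1 + D_2/(1+r)^2 + D_3/(1+r)^3 + TV/(1+r)^3
    = 1915.83630 + 1891.97357 + 1868.40806 + 21728.11623 = 27404.33416

£27404.33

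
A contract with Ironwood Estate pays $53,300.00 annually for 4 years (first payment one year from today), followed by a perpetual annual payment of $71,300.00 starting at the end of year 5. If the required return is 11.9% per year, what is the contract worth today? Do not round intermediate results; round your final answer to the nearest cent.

PV of 4-year annuity: $53,300.00 × [1 − (1+0.119)^−4] / 0.119 = 162232.27309
Perpetuity value at year 4: $71,300.00 / 0.119 = 599159.66387
PV of perpetuity: 599159.66387 / (1+0.119)^4 = 382139.75633
Total PV = 162232.27309 + 382139.75633 = 544372.02943

$544372.03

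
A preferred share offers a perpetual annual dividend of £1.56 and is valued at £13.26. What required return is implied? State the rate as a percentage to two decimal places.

11.76%

P = C/r ⇒ r = C/P = £1.56/£13.26 = 0.117647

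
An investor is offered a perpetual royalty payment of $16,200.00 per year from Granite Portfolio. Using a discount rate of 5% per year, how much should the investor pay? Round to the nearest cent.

$324000.00

Level perpetuity: PV = C / r = $16,200.00 / 0.05 = $324,000.00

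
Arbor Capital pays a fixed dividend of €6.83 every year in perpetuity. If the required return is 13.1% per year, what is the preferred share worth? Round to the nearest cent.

Level perpetuity: PV = C / r = €6.83 / 0.131 = €52.14

€52.14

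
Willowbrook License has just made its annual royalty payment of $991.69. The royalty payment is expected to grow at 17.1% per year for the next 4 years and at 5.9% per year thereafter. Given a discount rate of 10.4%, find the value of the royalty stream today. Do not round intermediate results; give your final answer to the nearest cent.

$34146.26

D_1 = 1161.26899
D_2 = 1359.84599
D_3 = 1592.37965
D_4 = 1864.67657
Terminal value at year 4: TV = D_4×(1+g_2)/(r−g_2) = 1974.69249/0.045 = 43882.05531
P_0 = D_1/(1+r)^1 + D_2/(1+r)^2 + D_3/(1+r)^3 + D_4/(1+r)^4 + TV/(1+r)^4
    = 1051.87409 + 1115.71065 + 1183.42135 + 1255.24130 + 29540.01197 = 34146.25935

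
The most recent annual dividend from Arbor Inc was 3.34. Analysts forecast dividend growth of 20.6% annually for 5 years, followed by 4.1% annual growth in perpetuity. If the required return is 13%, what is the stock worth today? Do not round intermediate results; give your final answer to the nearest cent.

74.48

D_1 = 4.02804
D_2 = 4.85782
D_3 = 5.85853
D_4 = 7.06538
D_5 = 8.52085
Terminal value at year 5: TV = D_5×(1+g_2)/(r−g_2) = 8.87021/0.089 = 99.66524
P_0 = D_1/(1+r)^1 + D_2/(1+r)^2 + D_3/(1+r)^3 + D_4/(1+r)^4 + D_5/(1+r)^5 + TV/(1+r)^5
    = 3.56464 + 3.80438 + 4.06025 + 4.33333 + 4.62478 + 54.09430 = 74.48168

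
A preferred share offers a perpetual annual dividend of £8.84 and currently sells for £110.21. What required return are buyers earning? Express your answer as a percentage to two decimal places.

P = C/r ⇒ r = C/P = £8.84/£110.21 = 0.080211

8.02%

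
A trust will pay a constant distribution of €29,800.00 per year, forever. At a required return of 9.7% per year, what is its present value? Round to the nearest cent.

€307216.49

Level perpetuity: PV = C / r = €29,800.00 / 0.097 = €307,216.49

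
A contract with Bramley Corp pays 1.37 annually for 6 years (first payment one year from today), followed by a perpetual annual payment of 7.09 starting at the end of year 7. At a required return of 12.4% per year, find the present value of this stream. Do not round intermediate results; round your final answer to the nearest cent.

PV of 6-year annuity: 1.37 × [1 − (1+0.124)^−6] / 0.124 = 5.56939
Perpetuity value at year 6: 7.09 / 0.124 = 57.17742
PV of perpetuity: 57.17742 / (1+0.124)^6 = 28.35481
Total PV = 5.56939 + 28.35481 = 33.92420

33.92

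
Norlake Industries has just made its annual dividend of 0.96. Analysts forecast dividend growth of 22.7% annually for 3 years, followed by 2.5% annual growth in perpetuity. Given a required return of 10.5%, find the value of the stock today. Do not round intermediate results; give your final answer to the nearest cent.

20.40

D_1 = 1.17792
D_2 = 1.44531
D_3 = 1.77339
Terminal value at year 3: TV = D_3×(1+g_2)/(r−g_2) = 1.81773/0.08 = 22.72159
P_0 = D_1/(1+r)^1 + D_2/(1+r)^2 + D_3/(1+r)^3 + TV/(1+r)^3
    = 1.06599 + 1.18368 + 1.31437 + 16.84038 = 20.40443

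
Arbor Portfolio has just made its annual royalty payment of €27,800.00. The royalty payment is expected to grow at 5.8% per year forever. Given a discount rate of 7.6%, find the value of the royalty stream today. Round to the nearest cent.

€1634022.22

D₁ = D₀ × (1 + g) = €27,800.00 × 1.058 = €29,412.4000
Growing perpetuity: P = D₁ / (r − g) = €29,412.4000 / (0.076 − 0.058) = €1,634,022.22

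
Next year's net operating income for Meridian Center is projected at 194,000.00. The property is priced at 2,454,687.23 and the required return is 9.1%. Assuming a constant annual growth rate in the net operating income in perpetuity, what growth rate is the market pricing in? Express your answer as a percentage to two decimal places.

1.20%

P = D₁/(r−g) ⇒ g = r − D₁/P = 0.091 − 194,000.00/2,454,687.23 = 0.011968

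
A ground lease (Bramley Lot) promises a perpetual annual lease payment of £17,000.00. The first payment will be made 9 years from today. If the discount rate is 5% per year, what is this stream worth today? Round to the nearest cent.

Value at end of year 8: C / r = £17,000.00 / 0.05 = £340,000.0000
Discount to today: PV = £340,000.0000 / (1 + 0.05)^8 = £340,000.0000 / 1.477455 = £230,125.38

£230125.38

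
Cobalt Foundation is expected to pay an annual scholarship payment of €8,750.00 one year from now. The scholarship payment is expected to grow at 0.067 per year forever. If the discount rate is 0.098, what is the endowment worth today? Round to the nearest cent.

Growing perpetuity: P = D₁ / (r − g) = €8,750.0000 / (0.098 − 0.067) = €282,258.06

€282258.06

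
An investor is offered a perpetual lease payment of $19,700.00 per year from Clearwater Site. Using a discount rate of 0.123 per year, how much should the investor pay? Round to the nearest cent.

Level perpetuity: PV = C / r = $19,700.00 / 0.123 = $160,162.60

$160162.60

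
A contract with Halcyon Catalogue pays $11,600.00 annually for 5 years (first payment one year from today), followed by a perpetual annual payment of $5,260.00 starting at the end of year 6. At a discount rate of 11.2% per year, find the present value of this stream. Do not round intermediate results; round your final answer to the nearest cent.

PV of 5-year annuity: $11,600.00 × [1 − (1+0.112)^−5] / 0.112 = 42657.58126
Perpetuity value at year 5: $5,260.00 / 0.112 = 46964.28571
PV of perpetuity: 46964.28571 / (1+0.112)^5 = 27621.27904
Total PV = 42657.58126 + 27621.27904 = 70278.86030

$70278.86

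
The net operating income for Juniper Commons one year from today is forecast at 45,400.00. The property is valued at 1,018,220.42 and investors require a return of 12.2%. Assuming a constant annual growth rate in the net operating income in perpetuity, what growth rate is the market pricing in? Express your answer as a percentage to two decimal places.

7.74%

P = D₁/(r−g) ⇒ g = r − D₁/P = 0.122 − 45,400.00/1,018,220.42 = 0.077412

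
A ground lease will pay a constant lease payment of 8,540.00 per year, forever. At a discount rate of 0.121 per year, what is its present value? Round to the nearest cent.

Level perpetuity: PV = C / r = 8,540.00 / 0.121 = 70,578.51

70578.51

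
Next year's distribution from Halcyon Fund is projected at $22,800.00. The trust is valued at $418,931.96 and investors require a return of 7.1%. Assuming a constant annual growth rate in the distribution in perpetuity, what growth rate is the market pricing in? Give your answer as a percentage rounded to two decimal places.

P = D₁/(r−g) ⇒ g = r − D₁/P = 0.071 − $22,800.00/$418,931.96 = 0.016576

1.66%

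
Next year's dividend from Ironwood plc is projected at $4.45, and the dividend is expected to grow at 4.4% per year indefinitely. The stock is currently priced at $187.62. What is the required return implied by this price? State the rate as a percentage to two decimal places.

P = D₁/(r − g) ⇒ r = D₁/P + g = $4.4500/$187.62 + 0.044 = 0.023718 + 0.044 = 0.067718

6.77%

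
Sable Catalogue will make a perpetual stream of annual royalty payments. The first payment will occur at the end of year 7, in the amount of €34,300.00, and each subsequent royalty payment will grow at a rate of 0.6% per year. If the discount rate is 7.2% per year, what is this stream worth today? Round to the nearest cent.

€342437.62

Value at end of year 6: C₁ / (r − g) = €34,300.00 / (0.072 − 0.006) = €519,696.9697
Discount to today: PV = €519,696.9697 / (1 + 0.072)^6 = €519,696.9697 / 1.517640 = €342,437.62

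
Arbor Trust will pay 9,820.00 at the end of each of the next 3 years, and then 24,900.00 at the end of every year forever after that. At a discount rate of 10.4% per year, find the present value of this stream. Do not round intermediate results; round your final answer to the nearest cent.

PV of 3-year annuity: 9,820.00 × [1 − (1+0.104)^−3] / 0.104 = 24249.93398
Perpetuity value at year 3: 24,900.00 / 0.104 = 239423.07692
PV of perpetuity: 239423.07692 / (1+0.104)^3 = 177933.93679
Total PV = 24249.93398 + 177933.93679 = 202183.87077

202183.87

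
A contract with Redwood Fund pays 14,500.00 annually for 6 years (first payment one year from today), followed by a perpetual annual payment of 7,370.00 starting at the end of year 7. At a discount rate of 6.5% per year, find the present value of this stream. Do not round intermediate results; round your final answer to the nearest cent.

147901.04

PV of 6-year annuity: 14,500.00 × [1 − (1+0.065)^−6] / 0.065 = 70194.69658
Perpetuity value at year 6: 7,370.00 / 0.065 = 113384.61538
PV of perpetuity: 113384.61538 / (1+0.065)^6 = 77706.34547
Total PV = 70194.69658 + 77706.34547 = 147901.04205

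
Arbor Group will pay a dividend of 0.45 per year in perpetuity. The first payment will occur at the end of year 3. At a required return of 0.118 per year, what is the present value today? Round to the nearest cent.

3.05

Value at end of year 2: C / r = 0.45 / 0.118 = 3.8136
Discount to today: PV = 3.8136 / (1 + 0.118)^2 = 3.8136 / 1.249924 = 3.05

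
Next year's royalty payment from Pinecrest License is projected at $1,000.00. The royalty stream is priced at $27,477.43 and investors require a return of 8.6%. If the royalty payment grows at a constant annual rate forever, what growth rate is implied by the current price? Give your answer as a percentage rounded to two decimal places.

4.96%

P = D₁/(r−g) ⇒ g = r − D₁/P = 0.086 − $1,000.00/$27,477.43 = 0.049606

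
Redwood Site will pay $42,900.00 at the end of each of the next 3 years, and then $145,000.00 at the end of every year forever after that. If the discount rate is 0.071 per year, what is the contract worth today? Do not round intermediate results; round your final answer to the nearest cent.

$1774799.64

PV of 3-year annuity: $42,900.00 × [1 − (1+0.071)^−3] / 0.071 = 112377.78110
Perpetuity value at year 3: $145,000.00 / 0.071 = 2042253.52113
PV of perpetuity: 2042253.52113 / (1+0.071)^3 = 1662421.86007
Total PV = 112377.78110 + 1662421.86007 = 1774799.64117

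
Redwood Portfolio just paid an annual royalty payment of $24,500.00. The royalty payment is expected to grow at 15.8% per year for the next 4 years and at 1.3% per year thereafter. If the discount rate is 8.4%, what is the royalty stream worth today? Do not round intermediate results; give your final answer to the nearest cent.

D_1 = 28371.00000
D_2 = 32853.61800
D_3 = 38044.48964
D_4 = 44055.51901
Terminal value at year 4: TV = D_4×(1+g_2)/(r−g_2) = 44628.24075/0.071 = 628566.77120
P_0 = D_1/(1+r)^1 + D_2/(1+r)^2 + D_3/(1+r)^3 + D_4/(1+r)^4 + TV/(1+r)^4
    = 26172.50923 + 27959.19343 + 29867.84686 + 31906.79582 + 455233.57974 = 571139.92508

$571139.93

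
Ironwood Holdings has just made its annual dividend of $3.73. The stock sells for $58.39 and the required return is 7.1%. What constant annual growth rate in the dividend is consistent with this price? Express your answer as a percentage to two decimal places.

0.67%

P = D₀(1+g)/(r−g) ⇒ P(r−g) = D₀(1+g) ⇒ g(P+D₀) = P·r − D₀
g = (P·r − D₀)/(P + D₀) = ($58.39×0.071 − $3.73) / ($58.39 + $3.73) = 0.006692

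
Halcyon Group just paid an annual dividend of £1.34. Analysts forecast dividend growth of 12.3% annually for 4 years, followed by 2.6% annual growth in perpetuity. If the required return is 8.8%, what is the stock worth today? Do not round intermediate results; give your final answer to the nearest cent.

D_1 = 1.50482
D_2 = 1.68991
D_3 = 1.89777
D_4 = 2.13120
Terminal value at year 4: TV = D_4×(1+g_2)/(r−g_2) = 2.18661/0.062 = 35.26789
P_0 = D_1/(1+r)^1 + D_2/(1+r)^2 + D_3/(1+r)^3 + D_4/(1+r)^4 + TV/(1+r)^4
    = 1.38311 + 1.42760 + 1.47352 + 1.52093 + 25.16888 = 30.97404

£30.97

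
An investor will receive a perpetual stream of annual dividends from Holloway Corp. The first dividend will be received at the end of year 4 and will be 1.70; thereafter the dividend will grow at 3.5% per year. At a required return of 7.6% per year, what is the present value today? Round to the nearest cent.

33.28

Value at end of year 3: C₁ / (r − g) = 1.70 / (0.076 − 0.035) = 41.4634
Discount to today: PV = 41.4634 / (1 + 0.076)^3 = 41.4634 / 1.245767 = 33.28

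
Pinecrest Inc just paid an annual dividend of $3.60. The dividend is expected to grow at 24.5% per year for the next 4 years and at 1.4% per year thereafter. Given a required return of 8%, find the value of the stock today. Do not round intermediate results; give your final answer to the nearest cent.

D_1 = 4.48200
D_2 = 5.58009
D_3 = 6.94721
D_4 = 8.64928
Terminal value at year 4: TV = D_4×(1+g_2)/(r−g_2) = 8.77037/0.066 = 132.88438
P_0 = D_1/(1+r)^1 + D_2/(1+r)^2 + D_3/(1+r)^3 + D_4/(1+r)^4 + TV/(1+r)^4
    = 4.15000 + 4.78403 + 5.51492 + 6.35748 + 97.67398 = 118.48041

$118.48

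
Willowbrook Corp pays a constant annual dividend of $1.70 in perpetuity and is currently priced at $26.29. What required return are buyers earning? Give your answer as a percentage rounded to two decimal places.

P = C/r ⇒ r = C/P = $1.70/$26.29 = 0.064663

6.47%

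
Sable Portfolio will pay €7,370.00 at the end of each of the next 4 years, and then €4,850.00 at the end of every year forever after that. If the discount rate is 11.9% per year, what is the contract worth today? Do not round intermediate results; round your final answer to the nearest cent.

€48426.57

PV of 4-year annuity: €7,370.00 × [1 − (1+0.119)^−4] / 0.119 = 22432.49255
Perpetuity value at year 4: €4,850.00 / 0.119 = 40756.30252
PV of perpetuity: 40756.30252 / (1+0.119)^4 = 25994.07880
Total PV = 22432.49255 + 25994.07880 = 48426.57134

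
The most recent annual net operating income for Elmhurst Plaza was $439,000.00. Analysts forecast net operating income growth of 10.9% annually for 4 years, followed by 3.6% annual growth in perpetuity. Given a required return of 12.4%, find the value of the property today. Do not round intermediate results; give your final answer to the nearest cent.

$6596008.10

D_1 = 486851.00000
D_2 = 539917.75900
D_3 = 598768.79473
D_4 = 664034.59336
Terminal value at year 4: TV = D_4×(1+g_2)/(r−g_2) = 687939.83872/0.088 = 7817498.16724
P_0 = D_1/(1+r)^1 + D_2/(1+r)^2 + D_3/(1+r)^3 + D_4/(1+r)^4 + TV/(1+r)^4
    = 433141.45907 + 427361.10152 + 421657.88398 + 416030.77699 + 4897816.87451 = 6596008.09607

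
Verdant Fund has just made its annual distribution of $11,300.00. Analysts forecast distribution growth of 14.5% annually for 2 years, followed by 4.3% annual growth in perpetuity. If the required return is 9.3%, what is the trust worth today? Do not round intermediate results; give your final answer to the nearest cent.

D_1 = 12938.50000
D_2 = 14814.58250
Terminal value at year 2: TV = D_2×(1+g_2)/(r−g_2) = 15451.60955/0.05 = 309032.19095
P_0 = D_1/(1+r)^1 + D_2/(1+r)^2 + TV/(1+r)^2
    = 11837.60293 + 12400.78257 + 258680.32447 = 282918.70997

$282918.71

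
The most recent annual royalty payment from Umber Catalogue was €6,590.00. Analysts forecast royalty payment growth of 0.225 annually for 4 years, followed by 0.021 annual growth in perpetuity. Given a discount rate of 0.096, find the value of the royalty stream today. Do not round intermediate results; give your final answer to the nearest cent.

€175092.15

D_1 = 8072.75000
D_2 = 9889.11875
D_3 = 12114.17047
D_4 = 14839.85882
Terminal value at year 4: TV = D_4×(1+g_2)/(r−g_2) = 15151.49586/0.075 = 202019.94479
P_0 = D_1/(1+r)^1 + D_2/(1+r)^2 + D_3/(1+r)^3 + D_4/(1+r)^4 + TV/(1+r)^4
    = 7365.64781 + 8232.58993 + 9201.57178 + 10284.60349 + 140007.73555 = 175092.14857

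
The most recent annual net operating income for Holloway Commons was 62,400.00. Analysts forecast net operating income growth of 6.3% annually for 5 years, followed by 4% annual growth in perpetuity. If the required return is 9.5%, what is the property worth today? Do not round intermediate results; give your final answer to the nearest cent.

1302993.81

D_1 = 66331.20000
D_2 = 70510.06560
D_3 = 74952.19973
D_4 = 79674.18832
D_5 = 84693.66218
Terminal value at year 5: TV = D_5×(1+g_2)/(r−g_2) = 88081.40867/0.055 = 1601480.15758
P_0 = D_1/(1+r)^1 + D_2/(1+r)^2 + D_3/(1+r)^3 + D_4/(1+r)^4 + D_5/(1+r)^5 + TV/(1+r)^5
    = 60576.43836 + 58806.16801 + 57087.63159 + 55419.31725 + 53799.75729 + 1017304.50150 = 1302993.81400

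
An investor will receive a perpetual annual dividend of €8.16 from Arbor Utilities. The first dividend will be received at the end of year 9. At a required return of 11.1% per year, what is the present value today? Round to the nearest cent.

€31.67

Value at end of year 8: C / r = €8.16 / 0.111 = €73.5135
Discount to today: PV = €73.5135 / (1 + 0.111)^8 = €73.5135 / 2.321200 = €31.67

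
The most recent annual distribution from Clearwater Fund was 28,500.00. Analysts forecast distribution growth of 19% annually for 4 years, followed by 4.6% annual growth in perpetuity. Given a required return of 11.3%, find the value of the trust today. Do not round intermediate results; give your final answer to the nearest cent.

D_1 = 33915.00000
D_2 = 40358.85000
D_3 = 48027.03150
D_4 = 57152.16748
Terminal value at year 4: TV = D_4×(1+g_2)/(r−g_2) = 59781.16719/0.067 = 892256.22671
P_0 = D_1/(1+r)^1 + D_2/(1+r)^2 + D_3/(1+r)^3 + D_4/(1+r)^4 + TV/(1+r)^4
    = 30471.69811 + 32579.80301 + 34833.75165 + 37243.63384 + 581445.38801 = 716574.27463

716574.27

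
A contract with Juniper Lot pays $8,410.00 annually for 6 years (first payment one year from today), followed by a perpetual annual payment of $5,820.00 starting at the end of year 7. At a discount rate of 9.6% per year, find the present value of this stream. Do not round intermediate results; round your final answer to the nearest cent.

PV of 6-year annuity: $8,410.00 × [1 − (1+0.096)^−6] / 0.096 = 37061.11758
Perpetuity value at year 6: $5,820.00 / 0.096 = 60625.00000
PV of perpetuity: 60625.00000 / (1+0.096)^6 = 34977.47273
Total PV = 37061.11758 + 34977.47273 = 72038.59031

$72038.59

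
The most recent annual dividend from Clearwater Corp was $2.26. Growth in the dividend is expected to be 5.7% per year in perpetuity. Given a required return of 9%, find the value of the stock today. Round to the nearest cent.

$72.39

D₁ = D₀ × (1 + g) = $2.26 × 1.057 = $2.3888
Growing perpetuity: P = D₁ / (r − g) = $2.3888 / (0.09 − 0.057) = $72.39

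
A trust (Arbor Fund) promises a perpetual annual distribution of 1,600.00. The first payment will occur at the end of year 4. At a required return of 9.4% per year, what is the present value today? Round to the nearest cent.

12999.90

Value at end of year 3: C / r = 1,600.00 / 0.094 = 17,021.2766
Discount to today: PV = 17,021.2766 / (1 + 0.094)^3 = 17,021.2766 / 1.309339 = 12,999.90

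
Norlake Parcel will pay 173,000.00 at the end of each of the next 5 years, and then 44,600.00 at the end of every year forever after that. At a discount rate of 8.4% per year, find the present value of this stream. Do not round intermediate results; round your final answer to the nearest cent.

1038256.74

PV of 5-year annuity: 173,000.00 × [1 − (1+0.084)^−5] / 0.084 = 683517.56102
Perpetuity value at year 5: 44,600.00 / 0.084 = 530952.38095
PV of perpetuity: 530952.38095 / (1+0.084)^5 = 354739.18314
Total PV = 683517.56102 + 354739.18314 = 1038256.74416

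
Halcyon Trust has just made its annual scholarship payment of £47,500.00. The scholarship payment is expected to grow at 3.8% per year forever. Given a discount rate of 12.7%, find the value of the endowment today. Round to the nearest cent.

D₁ = D₀ × (1 + g) = £47,500.00 × 1.038 = £49,305.0000
Growing perpetuity: P = D₁ / (r − g) = £49,305.0000 / (0.127 − 0.038) = £553,988.76

£553988.76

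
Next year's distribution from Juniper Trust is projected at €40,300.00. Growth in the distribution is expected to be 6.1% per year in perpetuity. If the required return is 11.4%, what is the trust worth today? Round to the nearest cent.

€760377.36

Growing perpetuity: P = D₁ / (r − g) = €40,300.0000 / (0.114 − 0.061) = €760,377.36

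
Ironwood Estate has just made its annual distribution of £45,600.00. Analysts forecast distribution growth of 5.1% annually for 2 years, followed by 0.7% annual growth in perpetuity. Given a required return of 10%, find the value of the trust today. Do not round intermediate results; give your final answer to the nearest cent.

D_1 = 47925.60000
D_2 = 50369.80560
Terminal value at year 2: TV = D_2×(1+g_2)/(r−g_2) = 50722.39424/0.093 = 545402.08859
P_0 = D_1/(1+r)^1 + D_2/(1+r)^2 + TV/(1+r)^2
    = 43568.72727 + 41627.93851 + 450745.52776 = 535942.19355

£535942.19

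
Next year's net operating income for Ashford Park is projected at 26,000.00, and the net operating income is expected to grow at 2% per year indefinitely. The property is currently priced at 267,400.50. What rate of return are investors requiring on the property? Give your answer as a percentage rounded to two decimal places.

11.72%

P = D₁/(r − g) ⇒ r = D₁/P + g = 26,000.0000/267,400.50 + 0.02 = 0.097232 + 0.02 = 0.117232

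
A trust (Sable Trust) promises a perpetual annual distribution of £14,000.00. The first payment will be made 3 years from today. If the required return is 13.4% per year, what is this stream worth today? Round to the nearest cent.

£81245.09

Value at end of year 2: C / r = £14,000.00 / 0.134 = £104,477.6119
Discount to today: PV = £104,477.6119 / (1 + 0.134)^2 = £104,477.6119 / 1.285956 = £81,245.09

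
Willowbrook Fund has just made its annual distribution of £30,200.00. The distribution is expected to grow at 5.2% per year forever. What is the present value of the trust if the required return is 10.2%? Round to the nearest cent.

£635408.00

D₁ = D₀ × (1 + g) = £30,200.00 × 1.052 = £31,770.4000
Growing perpetuity: P = D₁ / (r − g) = £31,770.4000 / (0.102 − 0.052) = £635,408.00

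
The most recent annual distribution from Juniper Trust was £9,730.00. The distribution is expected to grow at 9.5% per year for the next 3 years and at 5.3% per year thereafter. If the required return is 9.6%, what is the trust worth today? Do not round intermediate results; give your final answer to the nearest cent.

D_1 = 10654.35000
D_2 = 11666.51325
D_3 = 12774.83201
Terminal value at year 3: TV = D_3×(1+g_2)/(r−g_2) = 13451.89811/0.043 = 312834.83966
P_0 = D_1/(1+r)^1 + D_2/(1+r)^2 + D_3/(1+r)^3 + TV/(1+r)^3
    = 9721.12226 + 9712.25263 + 9703.39108 + 237620.25136 = 266757.01733

£266757.02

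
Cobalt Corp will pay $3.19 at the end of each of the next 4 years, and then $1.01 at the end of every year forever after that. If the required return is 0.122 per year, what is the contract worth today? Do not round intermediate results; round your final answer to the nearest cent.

$14.87

PV of 4-year annuity: $3.19 × [1 − (1+0.122)^−4] / 0.122 = 9.64847
Perpetuity value at year 4: $1.01 / 0.122 = 8.27869
PV of perpetuity: 8.27869 / (1+0.122)^4 = 5.22384
Total PV = 9.64847 + 5.22384 = 14.87232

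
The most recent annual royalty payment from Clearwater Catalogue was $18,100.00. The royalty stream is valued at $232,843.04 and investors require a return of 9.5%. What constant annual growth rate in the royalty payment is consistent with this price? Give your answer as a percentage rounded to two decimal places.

1.60%

P = D₀(1+g)/(r−g) ⇒ P(r−g) = D₀(1+g) ⇒ g(P+D₀) = P·r − D₀
g = (P·r − D₀)/(P + D₀) = ($232,843.04×0.095 − $18,100.00) / ($232,843.04 + $18,100.00) = 0.016020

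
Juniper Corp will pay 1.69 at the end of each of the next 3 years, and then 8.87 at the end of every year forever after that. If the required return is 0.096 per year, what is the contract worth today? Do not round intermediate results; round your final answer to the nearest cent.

74.41

PV of 3-year annuity: 1.69 × [1 − (1+0.096)^−3] / 0.096 = 4.23255
Perpetuity value at year 3: 8.87 / 0.096 = 92.39583
PV of perpetuity: 92.39583 / (1+0.096)^3 = 70.18119
Total PV = 4.23255 + 70.18119 = 74.41374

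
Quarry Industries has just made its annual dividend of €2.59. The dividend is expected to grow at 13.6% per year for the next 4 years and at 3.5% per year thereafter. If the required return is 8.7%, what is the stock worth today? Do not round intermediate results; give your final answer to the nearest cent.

D_1 = 2.94224
D_2 = 3.34238
D_3 = 3.79695
D_4 = 4.31333
Terminal value at year 4: TV = D_4×(1+g_2)/(r−g_2) = 4.46430/0.052 = 85.85194
P_0 = D_1/(1+r)^1 + D_2/(1+r)^2 + D_3/(1+r)^3 + D_4/(1+r)^4 + TV/(1+r)^4
    = 2.70675 + 2.82877 + 2.95628 + 3.08955 + 61.49388 = 73.07524

€73.08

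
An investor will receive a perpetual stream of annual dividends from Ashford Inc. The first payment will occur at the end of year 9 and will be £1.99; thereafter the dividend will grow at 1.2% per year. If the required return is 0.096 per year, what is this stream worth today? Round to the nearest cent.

Value at end of year 8: C₁ / (r − g) = £1.99 / (0.096 − 0.012) = £23.6905
Discount to today: PV = £23.6905 / (1 + 0.096)^8 = £23.6905 / 2.082018 = £11.38

£11.38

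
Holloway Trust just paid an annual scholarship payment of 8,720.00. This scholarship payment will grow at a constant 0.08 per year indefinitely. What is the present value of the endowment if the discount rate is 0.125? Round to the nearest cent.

D₁ = D₀ × (1 + g) = 8,720.00 × 1.08 = 9,417.6000
Growing perpetuity: P = D₁ / (r − g) = 9,417.6000 / (0.125 − 0.08) = 209,280.00

209280.00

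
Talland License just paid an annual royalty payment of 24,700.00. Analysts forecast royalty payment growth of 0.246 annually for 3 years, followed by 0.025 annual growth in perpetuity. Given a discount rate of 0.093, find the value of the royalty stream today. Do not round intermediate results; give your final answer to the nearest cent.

D_1 = 30776.20000
D_2 = 38347.14520
D_3 = 47780.54292
Terminal value at year 3: TV = D_3×(1+g_2)/(r−g_2) = 48975.05649/0.068 = 720221.41900
P_0 = D_1/(1+r)^1 + D_2/(1+r)^2 + D_3/(1+r)^3 + TV/(1+r)^3
    = 28157.54803 + 32099.08952 + 36592.37470 + 551576.23627 = 648425.24853

648425.25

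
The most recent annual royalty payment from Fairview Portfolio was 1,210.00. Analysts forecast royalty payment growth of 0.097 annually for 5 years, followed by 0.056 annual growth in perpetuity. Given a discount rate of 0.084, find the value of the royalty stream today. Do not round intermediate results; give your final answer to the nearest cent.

54708.26

D_1 = 1327.37000
D_2 = 1456.12489
D_3 = 1597.36900
D_4 = 1752.31380
D_5 = 1922.28824
Terminal value at year 5: TV = D_5×(1+g_2)/(r−g_2) = 2029.93638/0.028 = 72497.72776
P_0 = D_1/(1+r)^1 + D_2/(1+r)^2 + D_3/(1+r)^3 + D_4/(1+r)^4 + D_5/(1+r)^5 + TV/(1+r)^5
    = 1224.51107 + 1239.19617 + 1254.05737 + 1269.09681 + 1284.31660 + 48437.08334 = 54708.26136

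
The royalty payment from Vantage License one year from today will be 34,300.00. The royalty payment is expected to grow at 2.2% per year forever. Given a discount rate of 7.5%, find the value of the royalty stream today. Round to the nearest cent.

Growing perpetuity: P = D₁ / (r − g) = 34,300.0000 / (0.075 − 0.022) = 647,169.81

647169.81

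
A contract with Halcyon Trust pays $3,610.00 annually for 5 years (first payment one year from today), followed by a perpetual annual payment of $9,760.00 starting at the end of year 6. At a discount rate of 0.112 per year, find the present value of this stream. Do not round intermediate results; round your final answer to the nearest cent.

PV of 5-year annuity: $3,610.00 × [1 − (1+0.112)^−5] / 0.112 = 13275.33348
Perpetuity value at year 5: $9,760.00 / 0.112 = 87142.85714
PV of perpetuity: 87142.85714 / (1+0.112)^5 = 51251.65084
Total PV = 13275.33348 + 51251.65084 = 64526.98432

$64526.98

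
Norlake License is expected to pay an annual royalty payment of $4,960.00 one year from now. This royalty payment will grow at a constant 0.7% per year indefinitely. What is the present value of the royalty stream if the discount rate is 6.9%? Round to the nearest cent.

Growing perpetuity: P = D₁ / (r − g) = $4,960.0000 / (0.069 − 0.007) = $80,000.00

$80000.00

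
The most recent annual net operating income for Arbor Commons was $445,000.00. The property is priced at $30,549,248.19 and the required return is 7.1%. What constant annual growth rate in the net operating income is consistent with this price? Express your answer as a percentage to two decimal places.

P = D₀(1+g)/(r−g) ⇒ P(r−g) = D₀(1+g) ⇒ g(P+D₀) = P·r − D₀
g = (P·r − D₀)/(P + D₀) = ($30,549,248.19×0.071 − $445,000.00) / ($30,549,248.19 + $445,000.00) = 0.055623

5.56%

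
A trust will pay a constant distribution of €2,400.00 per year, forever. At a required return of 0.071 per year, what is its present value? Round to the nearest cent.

€33802.82

Level perpetuity: PV = C / r = €2,400.00 / 0.071 = €33,802.82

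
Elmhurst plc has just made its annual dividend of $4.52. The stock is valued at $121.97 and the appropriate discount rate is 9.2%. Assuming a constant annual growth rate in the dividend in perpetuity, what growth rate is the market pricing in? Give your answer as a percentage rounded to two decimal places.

5.30%

P = D₀(1+g)/(r−g) ⇒ P(r−g) = D₀(1+g) ⇒ g(P+D₀) = P·r − D₀
g = (P·r − D₀)/(P + D₀) = ($121.97×0.092 − $4.52) / ($121.97 + $4.52) = 0.052978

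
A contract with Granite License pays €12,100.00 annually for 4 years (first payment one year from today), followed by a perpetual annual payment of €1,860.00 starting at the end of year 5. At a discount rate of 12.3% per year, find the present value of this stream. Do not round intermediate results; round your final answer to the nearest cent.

PV of 4-year annuity: €12,100.00 × [1 − (1+0.123)^−4] / 0.123 = 36520.91749
Perpetuity value at year 4: €1,860.00 / 0.123 = 15121.95122
PV of perpetuity: 15121.95122 / (1+0.123)^4 = 9507.99200
Total PV = 36520.91749 + 9507.99200 = 46028.90949

€46028.91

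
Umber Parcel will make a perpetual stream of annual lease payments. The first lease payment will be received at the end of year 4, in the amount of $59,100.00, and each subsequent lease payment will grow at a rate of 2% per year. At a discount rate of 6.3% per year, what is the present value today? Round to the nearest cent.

Value at end of year 3: C₁ / (r − g) = $59,100.00 / (0.063 − 0.02) = $1,374,418.6047
Discount to today: PV = $1,374,418.6047 / (1 + 0.063)^3 = $1,374,418.6047 / 1.201157 = $1,144,245.55

$1144245.55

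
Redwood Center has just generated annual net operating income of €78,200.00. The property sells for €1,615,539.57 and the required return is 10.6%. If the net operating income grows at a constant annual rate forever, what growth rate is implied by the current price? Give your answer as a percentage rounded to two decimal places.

5.49%

P = D₀(1+g)/(r−g) ⇒ P(r−g) = D₀(1+g) ⇒ g(P+D₀) = P·r − D₀
g = (P·r − D₀)/(P + D₀) = (€1,615,539.57×0.106 − €78,200.00) / (€1,615,539.57 + €78,200.00) = 0.054936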